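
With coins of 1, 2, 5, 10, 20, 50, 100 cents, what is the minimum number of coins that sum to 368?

8

Use the largest denomination that fits, subtract, and repeat.
368 = 3×100 + 1×50 + 1×10 + 1×5 + 1×2 + 1×1
Total coins = 3 + 1 + 1 + 1 + 1 + 1 = 8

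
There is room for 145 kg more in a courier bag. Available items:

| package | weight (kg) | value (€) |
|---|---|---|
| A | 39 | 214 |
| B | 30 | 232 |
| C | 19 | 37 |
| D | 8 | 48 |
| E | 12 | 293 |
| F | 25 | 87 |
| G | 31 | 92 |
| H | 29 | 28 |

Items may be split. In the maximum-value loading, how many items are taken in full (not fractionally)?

6

Ratios (sorted): E 24.42, B 7.73, D 6.00, A 5.49, F 3.48, G 2.97, C 1.95, H 0.97
take E (12 @ 293); take B (30 @ 232); take D (8 @ 48); take A (39 @ 214); take F (25 @ 87); take G (31 @ 92). Capacity used 145/145.
6 item(s) taken whole.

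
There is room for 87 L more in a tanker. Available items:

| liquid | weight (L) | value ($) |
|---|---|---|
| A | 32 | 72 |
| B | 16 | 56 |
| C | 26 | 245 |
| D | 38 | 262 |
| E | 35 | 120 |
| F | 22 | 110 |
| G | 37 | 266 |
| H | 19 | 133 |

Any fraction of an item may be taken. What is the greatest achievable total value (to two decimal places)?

678.47

Order: C (245/26=9.42) > G (266/37=7.19) > H (133/19=7.00) > D (262/38=6.89) > F (110/22=5.00) > B (56/16=3.50) > E (120/35=3.43) > A (72/32=2.25)
Fill: take C (26 @ 245) → take G (37 @ 266) → take H (19 @ 133) → take 5/38 of D → 34.47; 87/87 used.
Total value = 678.47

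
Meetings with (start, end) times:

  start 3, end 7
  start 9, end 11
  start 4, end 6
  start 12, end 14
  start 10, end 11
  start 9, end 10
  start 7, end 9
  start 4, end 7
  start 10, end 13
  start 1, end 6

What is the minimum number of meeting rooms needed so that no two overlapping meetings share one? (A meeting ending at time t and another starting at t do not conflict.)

4

Events (time:±→running): 1:+→1 3:+→2 4:+→3 4:+→4 … peak 4.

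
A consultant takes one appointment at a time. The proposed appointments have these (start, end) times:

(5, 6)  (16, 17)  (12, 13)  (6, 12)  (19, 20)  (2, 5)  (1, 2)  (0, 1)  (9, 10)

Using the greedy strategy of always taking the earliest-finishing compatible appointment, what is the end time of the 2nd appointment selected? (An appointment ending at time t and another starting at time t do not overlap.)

Sorted by end: (0,1)  (1,2)  (2,5)  (5,6)  (9,10)  (6,12)  (12,13)  (16,17)  (19,20)
take (0,1); take (1,2); take (2,5); take (5,6); take (9,10); skip (6,12); take (12,13); take (16,17); take (19,20).
Selected: (0,1) (1,2) (2,5) (5,6) (9,10) (12,13) (16,17) (19,20)

2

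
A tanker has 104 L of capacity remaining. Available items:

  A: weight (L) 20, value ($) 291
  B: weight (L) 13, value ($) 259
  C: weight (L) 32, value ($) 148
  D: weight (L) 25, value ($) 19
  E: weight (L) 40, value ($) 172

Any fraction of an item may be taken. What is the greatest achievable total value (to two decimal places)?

Order: B (259/13=19.92) > A (291/20=14.55) > C (148/32=4.62) > E (172/40=4.30) > D (19/25=0.76)
Fill: take B (13 @ 259) → take A (20 @ 291) → take C (32 @ 148) → take 39/40 of E → 167.70; 104/104 used.
Total value = 865.70

865.70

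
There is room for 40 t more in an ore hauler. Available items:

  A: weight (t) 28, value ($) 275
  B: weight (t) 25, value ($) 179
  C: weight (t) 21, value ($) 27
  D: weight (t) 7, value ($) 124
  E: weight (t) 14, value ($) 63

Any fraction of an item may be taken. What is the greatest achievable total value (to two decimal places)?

Greedy by value/weight ratio, highest first.
Ratios (sorted): D 17.71, A 9.82, B 7.16, E 4.50, C 1.29
take D (7 @ 124); take A (28 @ 275); take 5/25 of B → 35.80. Capacity used 40/40.
Total value = 434.80

434.80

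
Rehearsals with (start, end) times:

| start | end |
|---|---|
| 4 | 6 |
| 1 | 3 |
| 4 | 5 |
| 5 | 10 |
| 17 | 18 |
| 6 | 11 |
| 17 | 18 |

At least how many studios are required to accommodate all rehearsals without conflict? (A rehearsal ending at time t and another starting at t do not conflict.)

The answer is the maximum number of intervals overlapping at any instant.
Events (time:±→running): 1:+→1 3:-→0 4:+→1 4:+→2 … peak 2.

2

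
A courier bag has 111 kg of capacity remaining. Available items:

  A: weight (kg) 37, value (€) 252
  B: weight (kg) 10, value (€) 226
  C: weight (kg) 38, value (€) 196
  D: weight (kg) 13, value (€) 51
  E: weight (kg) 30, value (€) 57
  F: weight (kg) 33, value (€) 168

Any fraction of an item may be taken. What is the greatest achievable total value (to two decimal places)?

806.36

Order: B (226/10=22.60) > A (252/37=6.81) > C (196/38=5.16) > F (168/33=5.09) > D (51/13=3.92) > E (57/30=1.90)
Fill: take B (10 @ 226) → take A (37 @ 252) → take C (38 @ 196) → take 26/33 of F → 132.36; 111/111 used.
Total value = 806.36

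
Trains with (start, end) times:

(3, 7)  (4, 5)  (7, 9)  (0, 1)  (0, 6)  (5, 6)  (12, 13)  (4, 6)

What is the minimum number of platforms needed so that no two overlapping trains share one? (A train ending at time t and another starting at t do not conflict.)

starts: [0, 0, 3, 4, 4, 5, 7, 12]
ends:   [1, 5, 6, 6, 6, 7, 9, 13]
s0→1 s0→2 e1→1 s3→2 s4→3 s4→4  — peak 4.

4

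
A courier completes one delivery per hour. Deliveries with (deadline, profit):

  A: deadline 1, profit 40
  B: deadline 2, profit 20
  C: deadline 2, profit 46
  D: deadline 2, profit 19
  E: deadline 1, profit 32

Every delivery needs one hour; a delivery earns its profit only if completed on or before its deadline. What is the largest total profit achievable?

Sort by profit descending; place each in the latest free slot ≤ its deadline.
Profit order: C=46 A=40 E=32 B=20 D=19
Assign: C→slot 2, A→slot 1, E skipped, B skipped, D skipped.
Slots: [1:A] [2:C]
Profit = 40 + 46 = 86

86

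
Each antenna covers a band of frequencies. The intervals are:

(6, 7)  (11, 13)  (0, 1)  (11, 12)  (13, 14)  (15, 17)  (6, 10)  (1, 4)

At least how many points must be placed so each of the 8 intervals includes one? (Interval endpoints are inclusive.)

By right end: [0,1]  [1,4]  [6,7]  [6,10]  [11,12]  [11,13]  [13,14]  [15,17]
[0,1] uncovered → point at 1; [6,7] uncovered → point at 7; [11,12] uncovered → point at 12; [13,14] uncovered → point at 14; [15,17] uncovered → point at 17.
Points: 1, 7, 12, 14, 17 (5 total).

5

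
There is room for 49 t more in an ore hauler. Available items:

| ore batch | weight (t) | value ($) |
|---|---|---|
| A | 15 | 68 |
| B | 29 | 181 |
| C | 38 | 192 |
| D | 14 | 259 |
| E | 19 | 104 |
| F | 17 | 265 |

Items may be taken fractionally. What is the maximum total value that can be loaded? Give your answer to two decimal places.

636.34

Ratios (sorted): D 18.50, F 15.59, B 6.24, E 5.47, C 5.05, A 4.53
take D (14 @ 259); take F (17 @ 265); take 18/29 of B → 112.34. Capacity used 49/49.
Total value = 636.34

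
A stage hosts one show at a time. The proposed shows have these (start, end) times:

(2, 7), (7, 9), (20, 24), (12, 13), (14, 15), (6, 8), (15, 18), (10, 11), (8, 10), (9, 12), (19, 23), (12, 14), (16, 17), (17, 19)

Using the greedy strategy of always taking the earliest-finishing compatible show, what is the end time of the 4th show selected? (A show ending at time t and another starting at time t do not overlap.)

13

Greedy by earliest finish: after sorting by end time, pick each interval compatible with the last pick.
Sorted by end: (2,7)  (6,8)  (7,9)  (8,10)  (10,11)  (9,12)  (12,13)  (12,14)  (14,15)  (16,17)  (15,18)  (17,19)  (19,23)  (20,24)
take (2,7); take (7,9); take (10,11); skip (9,12); take (12,13); take (14,15); take (16,17); take (17,19); take (19,23).
Selected: (2,7) (7,9) (10,11) (12,13) (14,15) (16,17) (17,19) (19,23)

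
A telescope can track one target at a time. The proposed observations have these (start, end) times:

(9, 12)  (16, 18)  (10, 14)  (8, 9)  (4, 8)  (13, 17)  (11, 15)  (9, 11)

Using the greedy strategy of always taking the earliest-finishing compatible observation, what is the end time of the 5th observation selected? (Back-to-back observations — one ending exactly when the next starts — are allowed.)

18

Sorted by end: (4,8)  (8,9)  (9,11)  (9,12)  (10,14)  (11,15)  (13,17)  (16,18)
take (4,8); take (8,9); take (9,11); skip (10,14); take (11,15); take (16,18).
Selected: (4,8) (8,9) (9,11) (11,15) (16,18)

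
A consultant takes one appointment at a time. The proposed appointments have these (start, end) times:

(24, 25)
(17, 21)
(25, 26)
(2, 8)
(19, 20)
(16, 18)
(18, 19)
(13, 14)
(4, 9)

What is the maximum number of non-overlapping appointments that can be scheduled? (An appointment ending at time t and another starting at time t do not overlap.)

7

Greedy by earliest finish: after sorting by end time, pick each interval compatible with the last pick.
By end time: (2,8), (4,9), (13,14), (16,18), (18,19), (19,20), (17,21), (24,25), (25,26).
Pick (2,8); next start ≥ 8 → (13,14); next start ≥ 14 → (16,18); next start ≥ 18 → (18,19); next start ≥ 19 → (19,20); next start ≥ 20 → (24,25); next start ≥ 25 → (25,26).
Selected 7 appointments.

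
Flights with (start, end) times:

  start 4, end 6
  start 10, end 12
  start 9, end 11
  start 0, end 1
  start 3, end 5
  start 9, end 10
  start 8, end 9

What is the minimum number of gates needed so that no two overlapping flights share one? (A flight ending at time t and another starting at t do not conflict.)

starts: [0, 3, 4, 8, 9, 9, 10]
ends:   [1, 5, 6, 9, 10, 11, 12]
s0→1 e1→0 s3→1 s4→2  — peak 2.

2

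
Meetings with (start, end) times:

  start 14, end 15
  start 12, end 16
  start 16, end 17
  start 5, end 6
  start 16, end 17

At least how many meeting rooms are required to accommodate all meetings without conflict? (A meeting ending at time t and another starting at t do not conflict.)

2

Count concurrent intervals with a sweep; the peak is the room count.
Events (time:±→running): 5:+→1 6:-→0 12:+→1 14:+→2 … peak 2.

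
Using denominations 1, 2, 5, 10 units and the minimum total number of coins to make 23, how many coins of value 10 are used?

2

23 − 2×10→3 − 1×2→1 − 1×1→0
Count of 10: 2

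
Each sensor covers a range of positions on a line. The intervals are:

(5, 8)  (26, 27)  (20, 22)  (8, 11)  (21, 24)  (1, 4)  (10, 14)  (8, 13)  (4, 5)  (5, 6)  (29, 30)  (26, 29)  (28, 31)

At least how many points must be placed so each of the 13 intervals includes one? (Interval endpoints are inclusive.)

6

Process intervals by earliest right end; each time one isn't hit yet, stab at its right endpoint.
Sorted: [1,4] [4,5] [5,6] [5,8] [8,11] [8,13] [10,14] [20,22] [21,24] [26,27] [26,29] [29,30] [28,31]
{[1,4],[4,5]} hit by 4; {[5,6],[5,8]} hit by 6; {[8,11],[8,13],[10,14]} hit by 11; {[20,22],[21,24]} hit by 22; {[26,27],[26,29]} hit by 27; {[29,30],[28,31]} hit by 30.
Points: 4, 6, 11, 22, 27, 30 (6 total).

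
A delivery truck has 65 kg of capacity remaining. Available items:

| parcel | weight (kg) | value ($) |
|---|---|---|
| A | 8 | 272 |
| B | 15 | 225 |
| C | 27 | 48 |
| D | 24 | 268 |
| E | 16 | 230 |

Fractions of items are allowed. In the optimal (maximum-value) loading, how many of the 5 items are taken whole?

4

Order: A (272/8=34.00) > B (225/15=15.00) > E (230/16=14.38) > D (268/24=11.17) > C (48/27=1.78)
Fill: take A (8 @ 272) → take B (15 @ 225) → take E (16 @ 230) → take D (24 @ 268) → take 2/27 of C → 3.56; 65/65 used.
4 item(s) taken whole; one partial (take 2/27 of C).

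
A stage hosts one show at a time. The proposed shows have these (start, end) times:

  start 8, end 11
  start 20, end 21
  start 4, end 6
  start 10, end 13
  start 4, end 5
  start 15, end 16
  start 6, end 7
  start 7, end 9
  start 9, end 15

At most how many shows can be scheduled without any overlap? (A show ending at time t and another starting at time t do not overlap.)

Sorted by end: (4,5)  (4,6)  (6,7)  (7,9)  (8,11)  (10,13)  (9,15)  (15,16)  (20,21)
take (4,5); take (6,7); take (7,9); skip (8,11); take (10,13); take (15,16); take (20,21).
Selected 6 shows.

6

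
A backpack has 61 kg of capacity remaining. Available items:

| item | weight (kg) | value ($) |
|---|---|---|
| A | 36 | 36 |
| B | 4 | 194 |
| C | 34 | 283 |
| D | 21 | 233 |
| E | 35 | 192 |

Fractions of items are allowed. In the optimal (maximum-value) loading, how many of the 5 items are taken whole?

Order: B (194/4=48.50) > D (233/21=11.10) > C (283/34=8.32) > E (192/35=5.49) > A (36/36=1.00)
Fill: take B (4 @ 194) → take D (21 @ 233) → take C (34 @ 283) → take 2/35 of E → 10.97; 61/61 used.
3 item(s) taken whole; one partial (take 2/35 of E).

3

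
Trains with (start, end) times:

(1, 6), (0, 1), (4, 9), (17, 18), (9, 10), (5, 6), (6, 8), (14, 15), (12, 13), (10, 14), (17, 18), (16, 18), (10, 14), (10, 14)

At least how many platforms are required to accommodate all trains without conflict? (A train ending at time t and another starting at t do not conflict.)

4

Events (time:±→running): 0:+→1 1:-→0 1:+→1 4:+→2 5:+→3 6:-→2 6:-→1 6:+→2 8:-→1 9:-→0 9:+→1 10:-→0 10:+→1 10:+→2 10:+→3 12:+→4 … peak 4.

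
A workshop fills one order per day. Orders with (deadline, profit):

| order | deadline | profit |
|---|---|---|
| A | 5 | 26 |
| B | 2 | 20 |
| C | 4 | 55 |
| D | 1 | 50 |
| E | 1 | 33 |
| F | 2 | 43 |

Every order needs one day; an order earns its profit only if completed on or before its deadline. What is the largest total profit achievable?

Take jobs in profit order; each goes to the latest open slot no later than its deadline.
By profit: C(d4,55), D(d1,50), F(d2,43), E(d1,33), A(d5,26), B(d2,20)
C→slot 4; D→slot 1; F→slot 2; E skipped; A→slot 5; B skipped.
Profit = 50 + 43 + 55 + 26 = 174

174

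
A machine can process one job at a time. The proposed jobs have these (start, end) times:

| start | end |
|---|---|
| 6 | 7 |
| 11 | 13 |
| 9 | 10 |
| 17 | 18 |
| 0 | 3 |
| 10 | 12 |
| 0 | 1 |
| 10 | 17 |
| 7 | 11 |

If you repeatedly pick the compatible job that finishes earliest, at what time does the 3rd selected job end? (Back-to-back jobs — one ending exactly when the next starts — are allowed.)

Order by finish time; keep every interval that doesn't clash with the previous kept one.
Sorted by end: (0,1)  (0,3)  (6,7)  (9,10)  (7,11)  (10,12)  (11,13)  (10,17)  (17,18)
take (0,1); take (6,7); take (9,10); take (10,12); take (17,18).
Selected: (0,1) (6,7) (9,10) (10,12) (17,18)

10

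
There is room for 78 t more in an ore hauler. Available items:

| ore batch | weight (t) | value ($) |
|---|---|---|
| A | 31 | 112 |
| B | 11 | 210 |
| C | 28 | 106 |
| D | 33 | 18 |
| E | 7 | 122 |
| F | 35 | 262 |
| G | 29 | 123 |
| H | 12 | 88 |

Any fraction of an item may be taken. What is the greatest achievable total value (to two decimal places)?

Greedy by value/weight ratio, highest first.
Order: B (210/11=19.09) > E (122/7=17.43) > F (262/35=7.49) > H (88/12=7.33) > G (123/29=4.24) > C (106/28=3.79) > A (112/31=3.61) > D (18/33=0.55)
Fill: take B (11 @ 210) → take E (7 @ 122) → take F (35 @ 262) → take H (12 @ 88) → take 13/29 of G → 55.14; 78/78 used.
Total value = 737.14

737.14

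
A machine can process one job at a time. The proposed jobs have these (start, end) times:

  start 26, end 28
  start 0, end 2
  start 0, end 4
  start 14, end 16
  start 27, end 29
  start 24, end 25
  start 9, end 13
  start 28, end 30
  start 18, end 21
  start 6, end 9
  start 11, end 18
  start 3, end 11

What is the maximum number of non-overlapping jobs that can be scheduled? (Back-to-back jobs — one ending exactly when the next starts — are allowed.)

8

Order by finish time; keep every interval that doesn't clash with the previous kept one.
By end time: (0,2), (0,4), (6,9), (3,11), (9,13), (14,16), (11,18), (18,21), (24,25), (26,28), (27,29), (28,30).
Pick (0,2); next start ≥ 2 → (6,9); next start ≥ 9 → (9,13); next start ≥ 13 → (14,16); next start ≥ 16 → (18,21); next start ≥ 21 → (24,25); next start ≥ 25 → (26,28); next start ≥ 28 → (28,30).
Selected 8 jobs.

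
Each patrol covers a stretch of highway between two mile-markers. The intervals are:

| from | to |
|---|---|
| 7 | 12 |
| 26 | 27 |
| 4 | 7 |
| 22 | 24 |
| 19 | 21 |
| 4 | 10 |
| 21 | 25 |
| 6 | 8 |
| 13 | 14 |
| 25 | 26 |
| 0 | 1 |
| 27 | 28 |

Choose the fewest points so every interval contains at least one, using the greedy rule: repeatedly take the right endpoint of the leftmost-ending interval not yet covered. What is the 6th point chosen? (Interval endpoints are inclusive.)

Process intervals by earliest right end; each time one isn't hit yet, stab at its right endpoint.
By right end: [0,1]  [4,7]  [6,8]  [4,10]  [7,12]  [13,14]  [19,21]  [22,24]  [21,25]  [25,26]  [26,27]  [27,28]
[0,1] uncovered → point at 1; [4,7] uncovered → point at 7; [13,14] uncovered → point at 14; [19,21] uncovered → point at 21; [22,24] uncovered → point at 24; [25,26] uncovered → point at 26; [27,28] uncovered → point at 28.
Points: 1, 7, 14, 21, 24, 26, 28 (7 total).

26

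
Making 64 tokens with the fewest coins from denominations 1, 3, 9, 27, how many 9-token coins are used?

64 = 2×27 + 1×9 + 1×1
Count of 9: 1

1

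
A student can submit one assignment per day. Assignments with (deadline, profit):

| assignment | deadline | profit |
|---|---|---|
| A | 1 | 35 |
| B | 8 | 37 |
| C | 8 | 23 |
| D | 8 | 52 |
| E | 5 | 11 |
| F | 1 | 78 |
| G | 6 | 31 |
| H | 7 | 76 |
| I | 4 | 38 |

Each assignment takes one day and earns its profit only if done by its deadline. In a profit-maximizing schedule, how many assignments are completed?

8

Take jobs in profit order; each goes to the latest open slot no later than its deadline.
By profit: F(d1,78), H(d7,76), D(d8,52), I(d4,38), B(d8,37), A(d1,35), G(d6,31), C(d8,23), E(d5,11)
F→slot 1; H→slot 7; D→slot 8; I→slot 4; B→slot 6; A skipped; G→slot 5; C→slot 3; E→slot 2.
8 of 9 scheduled.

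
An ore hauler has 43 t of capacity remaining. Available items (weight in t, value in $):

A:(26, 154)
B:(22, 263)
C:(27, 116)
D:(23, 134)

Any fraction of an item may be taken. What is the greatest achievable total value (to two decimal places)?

387.38

Ratios (sorted): B 11.95, A 5.92, D 5.83, C 4.30
take B (22 @ 263); take 21/26 of A → 124.38. Capacity used 43/43.
Total value = 387.38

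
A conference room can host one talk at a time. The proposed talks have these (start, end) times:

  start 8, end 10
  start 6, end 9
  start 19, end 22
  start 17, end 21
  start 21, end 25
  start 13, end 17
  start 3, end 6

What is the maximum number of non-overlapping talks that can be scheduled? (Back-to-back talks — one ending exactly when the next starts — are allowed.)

5

Order by finish time; keep every interval that doesn't clash with the previous kept one.
Sorted by end: (3,6)  (6,9)  (8,10)  (13,17)  (17,21)  (19,22)  (21,25)
take (3,6); take (6,9); take (13,17); take (17,21); take (21,25).
Selected 5 talks.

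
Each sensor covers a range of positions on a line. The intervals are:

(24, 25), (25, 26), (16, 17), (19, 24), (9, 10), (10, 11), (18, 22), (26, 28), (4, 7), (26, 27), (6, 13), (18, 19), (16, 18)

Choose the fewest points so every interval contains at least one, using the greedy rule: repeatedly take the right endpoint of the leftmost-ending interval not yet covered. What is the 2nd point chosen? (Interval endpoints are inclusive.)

10

Process intervals by earliest right end; each time one isn't hit yet, stab at its right endpoint.
Sorted: [4,7] [9,10] [10,11] [6,13] [16,17] [16,18] [18,19] [18,22] [19,24] [24,25] [25,26] [26,27] [26,28]
{[4,7]} hit by 7; {[9,10],[10,11],[6,13]} hit by 10; {[16,17],[16,18]} hit by 17; {[18,19],[18,22],[19,24]} hit by 19; {[24,25],[25,26]} hit by 25; {[26,27],[26,28]} hit by 27.
Points: 7, 10, 17, 19, 25, 27 (6 total).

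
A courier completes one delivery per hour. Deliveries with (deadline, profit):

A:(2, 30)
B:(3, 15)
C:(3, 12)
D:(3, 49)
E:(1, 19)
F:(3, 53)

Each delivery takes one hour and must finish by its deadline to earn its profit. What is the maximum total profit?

By profit: F(d3,53), D(d3,49), A(d2,30), E(d1,19), B(d3,15), C(d3,12)
F→slot 3; D→slot 2; A→slot 1; E skipped; B skipped; C skipped.
Profit = 30 + 49 + 53 = 132

132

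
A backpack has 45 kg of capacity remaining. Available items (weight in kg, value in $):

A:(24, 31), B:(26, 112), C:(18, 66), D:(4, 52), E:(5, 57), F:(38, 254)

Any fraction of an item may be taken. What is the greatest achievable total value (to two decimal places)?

Sort by value per unit weight and fill in that order.
Ratios (sorted): D 13.00, E 11.40, F 6.68, B 4.31, C 3.67, A 1.29
take D (4 @ 52); take E (5 @ 57); take 36/38 of F → 240.63. Capacity used 45/45.
Total value = 349.63

349.63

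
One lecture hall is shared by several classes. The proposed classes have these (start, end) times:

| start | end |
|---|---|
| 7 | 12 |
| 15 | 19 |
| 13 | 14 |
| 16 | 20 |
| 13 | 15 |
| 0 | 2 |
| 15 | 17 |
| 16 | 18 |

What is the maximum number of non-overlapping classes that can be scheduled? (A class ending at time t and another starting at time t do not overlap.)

Sort by end time and greedily take each interval whose start is ≥ the last chosen end.
By end time: (0,2), (7,12), (13,14), (13,15), (15,17), (16,18), (15,19), (16,20).
Pick (0,2); next start ≥ 2 → (7,12); next start ≥ 12 → (13,14); next start ≥ 14 → (15,17).
Selected 4 classes.

4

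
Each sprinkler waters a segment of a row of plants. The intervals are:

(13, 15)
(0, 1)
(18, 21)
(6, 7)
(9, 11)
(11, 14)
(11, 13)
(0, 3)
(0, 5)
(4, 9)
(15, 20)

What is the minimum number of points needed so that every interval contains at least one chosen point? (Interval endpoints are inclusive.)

Process intervals by earliest right end; each time one isn't hit yet, stab at its right endpoint.
By right end: [0,1]  [0,3]  [0,5]  [6,7]  [4,9]  [9,11]  [11,13]  [11,14]  [13,15]  [15,20]  [18,21]
[0,1] uncovered → point at 1; [6,7] uncovered → point at 7; [9,11] uncovered → point at 11; [13,15] uncovered → point at 15; [18,21] uncovered → point at 21.
Points: 1, 7, 11, 15, 21 (5 total).

5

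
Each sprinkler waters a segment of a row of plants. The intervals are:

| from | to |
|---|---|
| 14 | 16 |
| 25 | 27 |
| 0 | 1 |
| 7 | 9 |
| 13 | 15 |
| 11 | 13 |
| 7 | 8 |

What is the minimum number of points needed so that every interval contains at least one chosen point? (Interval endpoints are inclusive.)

5

Sorted: [0,1] [7,8] [7,9] [11,13] [13,15] [14,16] [25,27]
{[0,1]} hit by 1; {[7,8],[7,9]} hit by 8; {[11,13],[13,15]} hit by 13; {[14,16]} hit by 16; {[25,27]} hit by 27.
Points: 1, 8, 13, 16, 27 (5 total).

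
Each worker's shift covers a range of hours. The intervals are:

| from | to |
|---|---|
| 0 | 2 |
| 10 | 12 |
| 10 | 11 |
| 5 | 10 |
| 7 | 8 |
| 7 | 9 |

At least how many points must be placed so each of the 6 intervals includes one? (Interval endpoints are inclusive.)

By right end: [0,2]  [7,8]  [7,9]  [5,10]  [10,11]  [10,12]
[0,2] uncovered → point at 2; [7,8] uncovered → point at 8; [10,11] uncovered → point at 11.
Points: 2, 8, 11 (3 total).

3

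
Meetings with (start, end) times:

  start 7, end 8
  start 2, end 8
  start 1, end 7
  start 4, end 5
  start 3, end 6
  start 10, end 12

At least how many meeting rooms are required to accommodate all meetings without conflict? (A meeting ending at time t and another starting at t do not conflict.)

starts: [1, 2, 3, 4, 7, 10]
ends:   [5, 6, 7, 8, 8, 12]
s1→1 s2→2 s3→3 s4→4  — peak 4.

4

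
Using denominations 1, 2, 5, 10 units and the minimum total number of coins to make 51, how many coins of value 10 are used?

5

Use the largest denomination that fits, subtract, and repeat.
51 = 5×10 + 1×1
Count of 10: 5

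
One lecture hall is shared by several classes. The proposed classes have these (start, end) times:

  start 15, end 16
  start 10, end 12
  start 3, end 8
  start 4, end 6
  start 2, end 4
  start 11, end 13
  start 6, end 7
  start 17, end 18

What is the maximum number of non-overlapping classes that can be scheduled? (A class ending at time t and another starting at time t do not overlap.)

6

Sorted by end: (2,4)  (4,6)  (6,7)  (3,8)  (10,12)  (11,13)  (15,16)  (17,18)
take (2,4); take (4,6); take (6,7); take (10,12); take (15,16); take (17,18).
Selected 6 classes.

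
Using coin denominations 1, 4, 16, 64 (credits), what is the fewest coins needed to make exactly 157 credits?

7

Use the largest denomination that fits, subtract, and repeat.
157 − 2×64→29 − 1×16→13 − 3×4→1 − 1×1→0
Total coins = 2 + 1 + 3 + 1 = 7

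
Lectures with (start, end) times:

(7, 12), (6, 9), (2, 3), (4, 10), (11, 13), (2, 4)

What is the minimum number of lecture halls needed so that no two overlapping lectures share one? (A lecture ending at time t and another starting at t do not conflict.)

3

Count concurrent intervals with a sweep; the peak is the room count.
Events (time:±→running): 2:+→1 2:+→2 3:-→1 4:-→0 4:+→1 6:+→2 7:+→3 … peak 3.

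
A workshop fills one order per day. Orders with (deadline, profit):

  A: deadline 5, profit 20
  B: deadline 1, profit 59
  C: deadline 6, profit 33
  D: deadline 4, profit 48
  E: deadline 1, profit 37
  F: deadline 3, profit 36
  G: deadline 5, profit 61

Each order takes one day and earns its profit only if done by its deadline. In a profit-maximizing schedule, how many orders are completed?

6

Take jobs in profit order; each goes to the latest open slot no later than its deadline.
Profit order: G=61 B=59 D=48 E=37 F=36 C=33 A=20
Assign: G→slot 5, B→slot 1, D→slot 4, E skipped, F→slot 3, C→slot 6, A→slot 2.
Slots: [1:B] [2:A] [3:F] [4:D] [5:G] [6:C]
6 of 7 scheduled.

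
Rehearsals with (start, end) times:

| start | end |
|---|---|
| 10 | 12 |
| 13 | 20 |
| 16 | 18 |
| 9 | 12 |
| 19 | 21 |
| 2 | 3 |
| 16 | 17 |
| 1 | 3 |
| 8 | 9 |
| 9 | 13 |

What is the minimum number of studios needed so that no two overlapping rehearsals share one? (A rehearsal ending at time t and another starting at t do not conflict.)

The answer is the maximum number of intervals overlapping at any instant.
Events (time:±→running): 1:+→1 2:+→2 3:-→1 3:-→0 8:+→1 9:-→0 9:+→1 9:+→2 10:+→3 … peak 3.

3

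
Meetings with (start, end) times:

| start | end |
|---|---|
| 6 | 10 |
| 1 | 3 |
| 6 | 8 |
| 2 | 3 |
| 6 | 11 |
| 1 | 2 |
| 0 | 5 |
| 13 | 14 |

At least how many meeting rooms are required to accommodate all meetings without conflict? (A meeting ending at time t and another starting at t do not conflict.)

3

The answer is the maximum number of intervals overlapping at any instant.
Events (time:±→running): 0:+→1 1:+→2 1:+→3 … peak 3.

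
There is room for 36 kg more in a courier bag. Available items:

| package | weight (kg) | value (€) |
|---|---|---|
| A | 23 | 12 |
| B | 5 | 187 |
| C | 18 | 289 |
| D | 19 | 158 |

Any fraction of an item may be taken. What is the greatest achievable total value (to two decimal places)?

584.11

Sort by value per unit weight and fill in that order.
Order: B (187/5=37.40) > C (289/18=16.06) > D (158/19=8.32) > A (12/23=0.52)
Fill: take B (5 @ 187) → take C (18 @ 289) → take 13/19 of D → 108.11; 36/36 used.
Total value = 584.11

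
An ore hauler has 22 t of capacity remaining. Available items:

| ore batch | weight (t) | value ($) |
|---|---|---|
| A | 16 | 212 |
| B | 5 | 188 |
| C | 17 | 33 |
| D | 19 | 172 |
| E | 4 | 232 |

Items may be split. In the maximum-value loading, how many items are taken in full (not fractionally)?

Sort by value per unit weight and fill in that order.
Order: E (232/4=58.00) > B (188/5=37.60) > A (212/16=13.25) > D (172/19=9.05) > C (33/17=1.94)
Fill: take E (4 @ 232) → take B (5 @ 188) → take 13/16 of A → 172.25; 22/22 used.
2 item(s) taken whole; one partial (take 13/16 of A).

2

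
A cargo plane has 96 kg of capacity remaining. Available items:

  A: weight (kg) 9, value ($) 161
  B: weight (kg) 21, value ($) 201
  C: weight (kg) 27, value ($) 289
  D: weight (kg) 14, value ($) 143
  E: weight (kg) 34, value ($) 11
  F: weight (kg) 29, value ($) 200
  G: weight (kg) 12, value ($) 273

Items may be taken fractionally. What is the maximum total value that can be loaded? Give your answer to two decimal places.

Greedy by value/weight ratio, highest first.
Ratios (sorted): G 22.75, A 17.89, C 10.70, D 10.21, B 9.57, F 6.90, E 0.32
take G (12 @ 273); take A (9 @ 161); take C (27 @ 289); take D (14 @ 143); take B (21 @ 201); take 13/29 of F → 89.66. Capacity used 96/96.
Total value = 1156.66

1156.66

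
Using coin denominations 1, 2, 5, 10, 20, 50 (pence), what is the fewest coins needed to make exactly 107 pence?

4

Greedy: take as many of the largest coin as possible, then repeat with the remainder.
107 = 2×50 + 1×5 + 1×2
Total coins = 2 + 1 + 1 = 4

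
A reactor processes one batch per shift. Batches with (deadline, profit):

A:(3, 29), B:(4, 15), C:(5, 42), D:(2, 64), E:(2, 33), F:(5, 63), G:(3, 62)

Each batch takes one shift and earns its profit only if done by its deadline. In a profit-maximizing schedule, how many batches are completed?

5

Take jobs in profit order; each goes to the latest open slot no later than its deadline.
Profit order: D=64 F=63 G=62 C=42 E=33 A=29 B=15
Assign: D→slot 2, F→slot 5, G→slot 3, C→slot 4, E→slot 1, A skipped, B skipped.
Slots: [1:E] [2:D] [3:G] [4:C] [5:F]
5 of 7 scheduled.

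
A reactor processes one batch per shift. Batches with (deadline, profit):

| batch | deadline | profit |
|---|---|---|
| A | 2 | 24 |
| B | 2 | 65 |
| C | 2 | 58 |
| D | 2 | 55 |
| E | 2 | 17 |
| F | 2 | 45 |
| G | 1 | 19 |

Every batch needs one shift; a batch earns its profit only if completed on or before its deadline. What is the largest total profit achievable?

Sort by profit descending; place each in the latest free slot ≤ its deadline.
Profit order: B=65 C=58 D=55 F=45 A=24 G=19 E=17
Assign: B→slot 2, C→slot 1, D skipped, F skipped, A skipped, G skipped, E skipped.
Slots: [1:C] [2:B]
Profit = 58 + 65 = 123

123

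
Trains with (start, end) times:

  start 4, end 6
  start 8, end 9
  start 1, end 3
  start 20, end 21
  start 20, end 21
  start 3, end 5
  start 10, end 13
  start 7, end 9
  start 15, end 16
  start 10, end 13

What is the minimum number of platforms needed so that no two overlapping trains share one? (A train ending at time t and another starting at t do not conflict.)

2

starts: [1, 3, 4, 7, 8, 10, 10, 15, 20, 20]
ends:   [3, 5, 6, 9, 9, 13, 13, 16, 21, 21]
s1→1 e3→0 s3→1 s4→2  — peak 2.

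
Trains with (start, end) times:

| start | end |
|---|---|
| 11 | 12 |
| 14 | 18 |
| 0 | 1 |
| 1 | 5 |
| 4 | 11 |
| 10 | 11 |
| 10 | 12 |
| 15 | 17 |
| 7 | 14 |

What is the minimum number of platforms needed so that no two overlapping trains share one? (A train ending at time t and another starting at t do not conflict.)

4

Count concurrent intervals with a sweep; the peak is the room count.
Events (time:±→running): 0:+→1 1:-→0 1:+→1 4:+→2 5:-→1 7:+→2 10:+→3 10:+→4 … peak 4.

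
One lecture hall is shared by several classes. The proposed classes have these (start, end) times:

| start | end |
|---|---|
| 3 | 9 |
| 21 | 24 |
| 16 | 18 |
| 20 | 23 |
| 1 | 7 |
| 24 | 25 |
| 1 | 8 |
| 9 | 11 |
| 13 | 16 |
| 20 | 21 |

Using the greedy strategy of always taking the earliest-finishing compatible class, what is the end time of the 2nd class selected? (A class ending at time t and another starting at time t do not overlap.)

11

Sorted by end: (1,7)  (1,8)  (3,9)  (9,11)  (13,16)  (16,18)  (20,21)  (20,23)  (21,24)  (24,25)
take (1,7); take (9,11); take (13,16); take (16,18); take (20,21); take (21,24); take (24,25).
Selected: (1,7) (9,11) (13,16) (16,18) (20,21) (21,24) (24,25)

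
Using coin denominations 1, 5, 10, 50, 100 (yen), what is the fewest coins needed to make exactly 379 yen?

11

Greedy: take as many of the largest coin as possible, then repeat with the remainder.
379 = 3×100 + 1×50 + 2×10 + 1×5 + 4×1
Total coins = 3 + 1 + 2 + 1 + 4 = 11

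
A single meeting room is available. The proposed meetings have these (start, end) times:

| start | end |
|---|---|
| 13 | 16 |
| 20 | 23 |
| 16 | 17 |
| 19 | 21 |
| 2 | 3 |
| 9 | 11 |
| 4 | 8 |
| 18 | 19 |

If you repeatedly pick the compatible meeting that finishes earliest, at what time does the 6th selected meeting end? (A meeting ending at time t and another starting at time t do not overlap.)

Sorted by end: (2,3)  (4,8)  (9,11)  (13,16)  (16,17)  (18,19)  (19,21)  (20,23)
take (2,3); take (4,8); take (9,11); take (13,16); take (16,17); take (18,19); take (19,21); skip (20,23).
Selected: (2,3) (4,8) (9,11) (13,16) (16,17) (18,19) (19,21)

19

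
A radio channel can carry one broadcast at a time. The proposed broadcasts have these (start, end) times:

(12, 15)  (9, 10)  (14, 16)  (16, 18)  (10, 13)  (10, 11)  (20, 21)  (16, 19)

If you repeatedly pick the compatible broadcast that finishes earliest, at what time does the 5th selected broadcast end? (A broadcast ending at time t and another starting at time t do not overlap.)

21

Sort by end time and greedily take each interval whose start is ≥ the last chosen end.
Sorted by end: (9,10)  (10,11)  (10,13)  (12,15)  (14,16)  (16,18)  (16,19)  (20,21)
take (9,10); take (10,11); skip (10,13); take (12,15); skip (14,16); take (16,18); take (20,21).
Selected: (9,10) (10,11) (12,15) (16,18) (20,21)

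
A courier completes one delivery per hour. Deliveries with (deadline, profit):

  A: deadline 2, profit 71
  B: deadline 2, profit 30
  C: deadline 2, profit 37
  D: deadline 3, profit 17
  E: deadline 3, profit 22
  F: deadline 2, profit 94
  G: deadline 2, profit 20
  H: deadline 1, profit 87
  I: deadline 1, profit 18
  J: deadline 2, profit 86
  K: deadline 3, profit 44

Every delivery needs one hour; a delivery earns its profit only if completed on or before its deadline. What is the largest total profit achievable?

Take jobs in profit order; each goes to the latest open slot no later than its deadline.
By profit: F(d2,94), H(d1,87), J(d2,86), A(d2,71), K(d3,44), C(d2,37), B(d2,30), E(d3,22), G(d2,20), I(d1,18), D(d3,17)
F→slot 2; H→slot 1; J skipped; A skipped; K→slot 3; C skipped; B skipped; E skipped; G skipped; I skipped; D skipped.
Profit = 87 + 94 + 44 = 225

225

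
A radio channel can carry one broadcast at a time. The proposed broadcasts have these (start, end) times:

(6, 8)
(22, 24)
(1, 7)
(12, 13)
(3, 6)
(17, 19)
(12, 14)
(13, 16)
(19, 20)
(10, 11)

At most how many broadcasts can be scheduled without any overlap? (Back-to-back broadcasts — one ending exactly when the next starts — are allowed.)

Sort by end time and greedily take each interval whose start is ≥ the last chosen end.
Sorted by end: (3,6)  (1,7)  (6,8)  (10,11)  (12,13)  (12,14)  (13,16)  (17,19)  (19,20)  (22,24)
take (3,6); skip (1,7); take (6,8); take (10,11); take (12,13); take (13,16); take (17,19); take (19,20); take (22,24).
Selected 8 broadcasts.

8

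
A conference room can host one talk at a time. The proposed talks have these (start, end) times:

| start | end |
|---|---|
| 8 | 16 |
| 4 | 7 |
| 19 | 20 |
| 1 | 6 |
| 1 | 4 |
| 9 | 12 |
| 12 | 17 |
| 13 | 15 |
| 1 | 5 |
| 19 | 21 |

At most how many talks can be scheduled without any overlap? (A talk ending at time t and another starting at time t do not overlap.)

Sort by end time and greedily take each interval whose start is ≥ the last chosen end.
Sorted by end: (1,4)  (1,5)  (1,6)  (4,7)  (9,12)  (13,15)  (8,16)  (12,17)  (19,20)  (19,21)
take (1,4); skip (1,6); take (4,7); take (9,12); take (13,15); take (19,20).
Selected 5 talks.

5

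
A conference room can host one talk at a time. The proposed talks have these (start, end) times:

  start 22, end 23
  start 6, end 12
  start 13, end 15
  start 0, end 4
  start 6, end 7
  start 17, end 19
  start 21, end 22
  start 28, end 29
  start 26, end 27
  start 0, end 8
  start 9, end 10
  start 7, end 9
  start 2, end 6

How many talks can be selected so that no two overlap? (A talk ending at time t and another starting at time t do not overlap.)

10

Sort by end time and greedily take each interval whose start is ≥ the last chosen end.
By end time: (0,4), (2,6), (6,7), (0,8), (7,9), (9,10), (6,12), (13,15), (17,19), (21,22), (22,23), (26,27), (28,29).
Pick (0,4); next start ≥ 4 → (6,7); next start ≥ 7 → (7,9); next start ≥ 9 → (9,10); next start ≥ 10 → (13,15); next start ≥ 15 → (17,19); next start ≥ 19 → (21,22); next start ≥ 22 → (22,23); next start ≥ 23 → (26,27); next start ≥ 27 → (28,29).
Selected 10 talks.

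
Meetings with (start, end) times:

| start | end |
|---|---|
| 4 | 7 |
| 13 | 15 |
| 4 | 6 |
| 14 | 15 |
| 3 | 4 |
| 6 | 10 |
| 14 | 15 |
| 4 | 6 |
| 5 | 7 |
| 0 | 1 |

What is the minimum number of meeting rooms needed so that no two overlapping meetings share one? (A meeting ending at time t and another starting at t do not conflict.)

4

The answer is the maximum number of intervals overlapping at any instant.
Events (time:±→running): 0:+→1 1:-→0 3:+→1 4:-→0 4:+→1 4:+→2 4:+→3 5:+→4 … peak 4.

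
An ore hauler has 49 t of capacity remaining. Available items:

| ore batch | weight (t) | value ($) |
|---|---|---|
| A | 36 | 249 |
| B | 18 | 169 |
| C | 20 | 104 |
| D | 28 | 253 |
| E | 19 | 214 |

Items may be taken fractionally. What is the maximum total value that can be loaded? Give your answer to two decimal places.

491.43

Greedy by value/weight ratio, highest first.
Ratios (sorted): E 11.26, B 9.39, D 9.04, A 6.92, C 5.20
take E (19 @ 214); take B (18 @ 169); take 12/28 of D → 108.43. Capacity used 49/49.
Total value = 491.43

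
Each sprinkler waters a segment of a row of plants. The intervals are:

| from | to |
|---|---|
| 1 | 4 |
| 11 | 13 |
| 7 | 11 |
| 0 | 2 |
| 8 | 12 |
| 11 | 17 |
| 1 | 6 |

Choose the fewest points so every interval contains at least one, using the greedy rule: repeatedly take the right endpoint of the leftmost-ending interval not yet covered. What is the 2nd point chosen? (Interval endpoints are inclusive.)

Sorted: [0,2] [1,4] [1,6] [7,11] [8,12] [11,13] [11,17]
{[0,2],[1,4],[1,6]} hit by 2; {[7,11],[8,12],[11,13],[11,17]} hit by 11.
Points: 2, 11 (2 total).

11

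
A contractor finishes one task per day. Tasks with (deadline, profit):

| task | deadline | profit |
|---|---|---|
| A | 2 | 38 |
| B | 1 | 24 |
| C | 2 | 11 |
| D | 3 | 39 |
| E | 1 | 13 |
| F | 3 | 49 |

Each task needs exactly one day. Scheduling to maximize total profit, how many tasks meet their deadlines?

3

Take jobs in profit order; each goes to the latest open slot no later than its deadline.
Profit order: F=49 D=39 A=38 B=24 E=13 C=11
Assign: F→slot 3, D→slot 2, A→slot 1, B skipped, E skipped, C skipped.
Slots: [1:A] [2:D] [3:F]
3 of 6 scheduled.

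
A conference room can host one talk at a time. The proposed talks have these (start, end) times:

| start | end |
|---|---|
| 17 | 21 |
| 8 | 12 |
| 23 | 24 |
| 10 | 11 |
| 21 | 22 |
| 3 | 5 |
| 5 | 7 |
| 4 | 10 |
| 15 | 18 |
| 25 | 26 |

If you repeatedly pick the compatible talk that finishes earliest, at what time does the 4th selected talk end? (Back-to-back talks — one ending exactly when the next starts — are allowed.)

Sort by end time and greedily take each interval whose start is ≥ the last chosen end.
By end time: (3,5), (5,7), (4,10), (10,11), (8,12), (15,18), (17,21), (21,22), (23,24), (25,26).
Pick (3,5); next start ≥ 5 → (5,7); next start ≥ 7 → (10,11); next start ≥ 11 → (15,18); next start ≥ 18 → (21,22); next start ≥ 22 → (23,24); next start ≥ 24 → (25,26).
Selected: (3,5) (5,7) (10,11) (15,18) (21,22) (23,24) (25,26)

18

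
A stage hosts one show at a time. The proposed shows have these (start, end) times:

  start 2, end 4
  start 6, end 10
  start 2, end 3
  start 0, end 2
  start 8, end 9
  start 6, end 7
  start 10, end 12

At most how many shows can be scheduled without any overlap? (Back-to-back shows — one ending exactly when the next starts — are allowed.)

Order by finish time; keep every interval that doesn't clash with the previous kept one.
Sorted by end: (0,2)  (2,3)  (2,4)  (6,7)  (8,9)  (6,10)  (10,12)
take (0,2); take (2,3); skip (2,4); take (6,7); take (8,9); take (10,12).
Selected 5 shows.

5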